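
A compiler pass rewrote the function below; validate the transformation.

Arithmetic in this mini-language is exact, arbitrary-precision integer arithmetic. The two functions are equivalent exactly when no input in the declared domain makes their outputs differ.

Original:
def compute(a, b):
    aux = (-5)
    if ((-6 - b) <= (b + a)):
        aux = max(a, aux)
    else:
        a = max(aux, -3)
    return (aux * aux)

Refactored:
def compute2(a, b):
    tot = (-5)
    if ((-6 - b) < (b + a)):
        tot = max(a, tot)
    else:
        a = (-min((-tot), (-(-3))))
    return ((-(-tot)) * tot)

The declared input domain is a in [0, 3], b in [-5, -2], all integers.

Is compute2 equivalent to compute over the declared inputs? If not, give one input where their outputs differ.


Consider the input a=0, b=-3.
compute: aux=-5, then ((-6 - b) <= (b + a)) is true, then aux=0, then returns 0
compute2: tot=-5, then ((-6 - b) < (b + a)) is false, then a=-3, then returns 25
0 != 25, so the rewrite changes behavior.
verdict: not equivalent; witness: a=0, b=-3


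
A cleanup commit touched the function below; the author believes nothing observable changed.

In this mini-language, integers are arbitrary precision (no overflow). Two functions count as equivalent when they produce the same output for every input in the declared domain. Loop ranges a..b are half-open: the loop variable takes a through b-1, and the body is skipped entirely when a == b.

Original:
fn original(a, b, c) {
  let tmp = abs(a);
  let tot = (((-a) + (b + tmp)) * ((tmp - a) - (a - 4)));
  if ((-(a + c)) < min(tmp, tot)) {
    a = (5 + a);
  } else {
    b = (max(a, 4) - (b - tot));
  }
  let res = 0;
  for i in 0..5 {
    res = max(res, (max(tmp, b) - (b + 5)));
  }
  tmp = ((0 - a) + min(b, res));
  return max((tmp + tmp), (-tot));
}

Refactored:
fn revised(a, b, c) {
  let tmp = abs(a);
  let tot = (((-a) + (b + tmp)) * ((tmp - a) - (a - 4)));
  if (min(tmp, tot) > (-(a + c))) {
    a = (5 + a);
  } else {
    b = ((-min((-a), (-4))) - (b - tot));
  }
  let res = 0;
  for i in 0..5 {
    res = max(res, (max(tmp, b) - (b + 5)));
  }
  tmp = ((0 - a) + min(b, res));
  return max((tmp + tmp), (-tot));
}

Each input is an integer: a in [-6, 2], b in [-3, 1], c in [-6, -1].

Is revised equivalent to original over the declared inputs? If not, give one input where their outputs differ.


Comparing the listings, the differences include: min/max/abs usage differs, plus comparison usage differs.
As a probe, take a=2, b=1, c=-2: original runs tmp=2, then tot=2, then ((-(a + c)) < min(tmp, tot)) is true, then a=7, then res=0, then (i=0), then res=0, then (i=1), then res=0, then (i=2), then res=0, then (i=3), then res=0, then (i=4), then res=0, then tmp=-7, then returns -2; revised runs tmp=2, then tot=2, then (min(tmp, tot) > (-(a + c))) is true, then a=7, then res=0, then (i=0), then res=0, then (i=1), then res=0, then (i=2), then res=0, then (i=3), then res=0, then (i=4), then res=0, then tmp=-7, then returns -2; both end at -2.
Across all 270 domain points the two functions coincide.
verdict: equivalent


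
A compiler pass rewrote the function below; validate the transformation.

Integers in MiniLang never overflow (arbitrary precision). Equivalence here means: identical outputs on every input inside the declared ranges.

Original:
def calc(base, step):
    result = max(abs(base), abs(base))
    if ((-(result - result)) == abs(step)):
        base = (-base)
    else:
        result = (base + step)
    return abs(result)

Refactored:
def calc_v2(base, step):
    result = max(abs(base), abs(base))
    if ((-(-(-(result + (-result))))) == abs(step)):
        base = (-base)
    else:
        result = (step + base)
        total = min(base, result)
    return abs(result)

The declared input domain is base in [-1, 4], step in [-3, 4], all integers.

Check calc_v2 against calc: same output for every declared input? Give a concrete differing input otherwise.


Differences: statement counts differ; arithmetic usage differs; min/max/abs usage differs; local variable names differ — yet all 48 inputs agree.
verdict: equivalent


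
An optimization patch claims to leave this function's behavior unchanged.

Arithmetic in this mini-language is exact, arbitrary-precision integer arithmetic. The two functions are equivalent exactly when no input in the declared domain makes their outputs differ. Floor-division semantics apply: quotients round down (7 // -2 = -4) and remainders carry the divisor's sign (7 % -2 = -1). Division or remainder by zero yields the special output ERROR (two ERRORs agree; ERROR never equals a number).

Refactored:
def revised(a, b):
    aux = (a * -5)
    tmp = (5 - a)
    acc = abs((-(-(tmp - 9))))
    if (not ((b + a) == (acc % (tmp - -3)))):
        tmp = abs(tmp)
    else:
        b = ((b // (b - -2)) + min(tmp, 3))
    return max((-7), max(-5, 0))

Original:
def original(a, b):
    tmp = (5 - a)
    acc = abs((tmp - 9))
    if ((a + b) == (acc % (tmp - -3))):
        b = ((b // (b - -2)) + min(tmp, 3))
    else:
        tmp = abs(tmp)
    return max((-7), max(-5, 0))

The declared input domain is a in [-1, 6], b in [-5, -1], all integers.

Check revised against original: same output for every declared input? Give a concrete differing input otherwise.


Reading the diff, among the changes: statement counts differ; and constant usage differs; and local variable names differ; and boolean connective usage differs; and arithmetic usage differs.
One worked example (a=-1, b=-1) — original: tmp := 6 | acc := 3 | ((a + b) == (acc % (tmp - -3))): false | tmp := 6 | result 0; revised: aux := 5 | tmp := 6 | acc := 3 | (not ((b + a) == (acc % (tmp - -3)))): true | tmp := 6 | result 0; agreement on 0.
An exhaustive pass over the 40 declared inputs shows identical outputs.
verdict: equivalent


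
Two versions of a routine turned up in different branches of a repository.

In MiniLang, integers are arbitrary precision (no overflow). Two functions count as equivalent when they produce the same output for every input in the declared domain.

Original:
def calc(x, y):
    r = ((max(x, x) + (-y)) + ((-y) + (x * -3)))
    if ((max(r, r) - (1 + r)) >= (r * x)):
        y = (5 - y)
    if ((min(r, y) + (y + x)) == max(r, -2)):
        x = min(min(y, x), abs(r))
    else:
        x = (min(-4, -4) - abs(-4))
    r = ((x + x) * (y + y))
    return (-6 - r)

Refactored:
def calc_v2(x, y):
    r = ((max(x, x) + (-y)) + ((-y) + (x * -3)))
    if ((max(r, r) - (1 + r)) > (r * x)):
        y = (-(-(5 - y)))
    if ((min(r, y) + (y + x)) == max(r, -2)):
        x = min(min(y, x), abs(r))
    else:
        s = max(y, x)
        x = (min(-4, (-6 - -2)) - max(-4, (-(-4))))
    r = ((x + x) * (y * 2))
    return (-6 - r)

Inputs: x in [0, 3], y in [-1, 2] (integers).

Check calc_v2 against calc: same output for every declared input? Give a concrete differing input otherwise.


Although `((max(r, r) - (1 + r)) >= (r * x))` became `((max(r, r) - (1 + r)) > (r * x))`, no input in the stated domain can expose it; all 16 inputs agree.
verdict: equivalent


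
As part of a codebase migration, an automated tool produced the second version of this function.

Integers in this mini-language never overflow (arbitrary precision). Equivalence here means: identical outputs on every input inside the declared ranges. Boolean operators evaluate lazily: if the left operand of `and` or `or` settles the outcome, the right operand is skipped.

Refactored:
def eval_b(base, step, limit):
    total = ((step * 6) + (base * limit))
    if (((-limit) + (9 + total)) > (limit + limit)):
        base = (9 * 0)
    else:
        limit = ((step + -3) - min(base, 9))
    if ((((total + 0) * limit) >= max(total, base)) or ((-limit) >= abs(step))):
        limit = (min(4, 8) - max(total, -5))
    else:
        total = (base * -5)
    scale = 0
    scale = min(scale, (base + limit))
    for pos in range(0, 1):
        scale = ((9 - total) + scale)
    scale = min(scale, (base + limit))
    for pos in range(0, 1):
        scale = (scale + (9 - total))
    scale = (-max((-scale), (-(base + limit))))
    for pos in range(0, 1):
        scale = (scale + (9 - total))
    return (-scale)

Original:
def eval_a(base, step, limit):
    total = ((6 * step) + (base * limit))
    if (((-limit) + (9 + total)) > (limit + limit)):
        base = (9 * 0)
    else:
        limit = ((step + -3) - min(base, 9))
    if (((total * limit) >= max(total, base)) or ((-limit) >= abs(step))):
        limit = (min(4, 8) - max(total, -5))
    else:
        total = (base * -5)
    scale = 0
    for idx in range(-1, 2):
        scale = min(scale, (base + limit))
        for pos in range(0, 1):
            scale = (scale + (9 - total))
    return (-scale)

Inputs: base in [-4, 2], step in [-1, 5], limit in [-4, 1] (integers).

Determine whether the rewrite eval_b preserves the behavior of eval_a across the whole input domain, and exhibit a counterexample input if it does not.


Behavior is preserved: although local variable names differ, and loop structure differs, and statement counts differ, and constant usage differs, and arithmetic usage differs, and min/max/abs usage differs, the outputs never diverge.
Spot check at base=2, step=3, limit=-4 — eval_a: total = 10; (((-limit) + (9 + total)) > (limit + limit)) -> true; base = 0; (((total * limit) >= max(total, base)) or ((-limit) >= abs(step))) -> true; limit = -6; scale = 0; [idx=-1]; scale = -6; [pos=0]; scale = -7; [idx=0]; scale = -7; [pos=0]; scale = -8; [idx=1]; scale = -8; [pos=0]; scale = -9; return 9. eval_b: total = 10; (((-limit) + (9 + total)) > (limit + limit)) -> true; base = 0; ((((total + 0) * limit) >= max(total, base)) or ((-limit) >= abs(step))) -> true; limit = -6; scale = 0; scale = -6; [pos=0]; scale = -7; scale = -7; [pos=0]; scale = -8; scale = -8; [pos=0]; scale = -9; return 9. Both give 9.
Checked all 294 inputs in the declared domain: the outputs agree on every one.
verdict: equivalent


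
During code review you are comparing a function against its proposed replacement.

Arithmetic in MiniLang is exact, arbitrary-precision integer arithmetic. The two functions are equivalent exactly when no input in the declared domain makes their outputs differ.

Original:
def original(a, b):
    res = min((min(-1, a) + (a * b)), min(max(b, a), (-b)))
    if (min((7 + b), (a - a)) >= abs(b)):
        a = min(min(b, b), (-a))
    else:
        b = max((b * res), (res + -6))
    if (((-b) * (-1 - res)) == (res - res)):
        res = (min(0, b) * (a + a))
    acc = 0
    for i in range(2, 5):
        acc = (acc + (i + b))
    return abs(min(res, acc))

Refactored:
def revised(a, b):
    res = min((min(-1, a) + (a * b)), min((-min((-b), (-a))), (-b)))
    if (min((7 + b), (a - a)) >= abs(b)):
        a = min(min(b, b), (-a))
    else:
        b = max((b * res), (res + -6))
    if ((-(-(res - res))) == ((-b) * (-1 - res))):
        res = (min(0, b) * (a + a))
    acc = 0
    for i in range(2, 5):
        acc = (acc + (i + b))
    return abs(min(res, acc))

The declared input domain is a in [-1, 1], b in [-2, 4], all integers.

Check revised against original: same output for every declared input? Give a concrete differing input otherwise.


Behavior is preserved: although min/max/abs usage differs, the outputs never diverge.
As a probe, take a=1, b=-2: original runs res becomes -3; next (min((7 + b), (a - a)) >= abs(b)) evaluates to false; next b becomes 6; next (((-b) * (-1 - res)) == (res - res)) evaluates to false; next acc becomes 0; next at i=2:; next acc becomes 8; next at i=3:; next acc becomes 17; next at i=4:; next acc becomes 27; next final value 3; revised runs res becomes -3; next (min((7 + b), (a - a)) >= abs(b)) evaluates to false; next b becomes 6; next ((-(-(res - res))) == ((-b) * (-1 - res))) evaluates to false; next acc becomes 0; next at i=2:; next acc becomes 8; next at i=3:; next acc becomes 17; next at i=4:; next acc becomes 27; next final value 3; both end at 3.
Sweeping the whole domain (21 inputs) finds no disagreement.
verdict: equivalent


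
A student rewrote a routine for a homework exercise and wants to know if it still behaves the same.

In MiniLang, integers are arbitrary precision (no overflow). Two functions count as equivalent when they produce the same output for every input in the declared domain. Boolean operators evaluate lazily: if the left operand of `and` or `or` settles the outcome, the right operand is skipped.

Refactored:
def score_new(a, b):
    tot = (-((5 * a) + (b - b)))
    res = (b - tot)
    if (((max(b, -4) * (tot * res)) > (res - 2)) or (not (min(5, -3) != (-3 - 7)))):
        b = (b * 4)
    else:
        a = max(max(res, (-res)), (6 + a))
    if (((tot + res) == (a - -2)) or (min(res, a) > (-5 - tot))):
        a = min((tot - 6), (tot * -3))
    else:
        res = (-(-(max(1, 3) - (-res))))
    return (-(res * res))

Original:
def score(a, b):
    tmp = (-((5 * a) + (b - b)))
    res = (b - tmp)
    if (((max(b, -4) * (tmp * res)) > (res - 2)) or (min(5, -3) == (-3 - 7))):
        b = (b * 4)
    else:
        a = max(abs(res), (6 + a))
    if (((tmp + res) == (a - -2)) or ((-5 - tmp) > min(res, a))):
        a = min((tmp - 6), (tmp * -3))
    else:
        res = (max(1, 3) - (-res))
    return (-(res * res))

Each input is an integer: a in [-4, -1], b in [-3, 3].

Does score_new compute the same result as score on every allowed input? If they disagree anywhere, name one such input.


Take a=-4, b=-3.
score: tmp becomes 20; next res becomes -23; next (((max(b, -4) * (tmp * res)) > (res - 2)) or (min(5, -3) == (-3 - 7))) evaluates to true; next b becomes -12; next (((tmp + res) == (a - -2)) or ((-5 - tmp) > min(res, a))) evaluates to false; next res becomes -20; next final value -400
score_new: tot becomes 20; next res becomes -23; next (((max(b, -4) * (tot * res)) > (res - 2)) or (not (min(5, -3) != (-3 - 7)))) evaluates to true; next b becomes -12; next (((tot + res) == (a - -2)) or (min(res, a) > (-5 - tot))) evaluates to true; next a becomes -60; next final value -529
-400 against -529: the behavior changed.
verdict: not equivalent; witness: a=-4, b=-3


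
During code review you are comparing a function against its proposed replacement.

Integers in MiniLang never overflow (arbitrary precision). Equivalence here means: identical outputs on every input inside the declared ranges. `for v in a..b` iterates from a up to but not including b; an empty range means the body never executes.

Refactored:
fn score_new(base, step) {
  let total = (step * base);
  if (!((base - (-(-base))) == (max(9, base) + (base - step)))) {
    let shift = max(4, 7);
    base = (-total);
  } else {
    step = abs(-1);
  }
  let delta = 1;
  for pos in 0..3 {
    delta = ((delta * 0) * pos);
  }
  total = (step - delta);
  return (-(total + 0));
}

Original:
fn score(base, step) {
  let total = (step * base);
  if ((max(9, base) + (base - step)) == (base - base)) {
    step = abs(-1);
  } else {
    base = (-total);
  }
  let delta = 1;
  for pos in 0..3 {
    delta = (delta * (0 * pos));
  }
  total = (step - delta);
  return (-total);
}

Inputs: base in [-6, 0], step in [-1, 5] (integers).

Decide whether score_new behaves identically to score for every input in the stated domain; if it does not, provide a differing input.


Although boolean connective usage differs; and arithmetic usage differs; and min/max/abs usage differs; and constant usage differs; and local variable names differ; and statement counts differ, 49/49 inputs agree.
verdict: equivalent


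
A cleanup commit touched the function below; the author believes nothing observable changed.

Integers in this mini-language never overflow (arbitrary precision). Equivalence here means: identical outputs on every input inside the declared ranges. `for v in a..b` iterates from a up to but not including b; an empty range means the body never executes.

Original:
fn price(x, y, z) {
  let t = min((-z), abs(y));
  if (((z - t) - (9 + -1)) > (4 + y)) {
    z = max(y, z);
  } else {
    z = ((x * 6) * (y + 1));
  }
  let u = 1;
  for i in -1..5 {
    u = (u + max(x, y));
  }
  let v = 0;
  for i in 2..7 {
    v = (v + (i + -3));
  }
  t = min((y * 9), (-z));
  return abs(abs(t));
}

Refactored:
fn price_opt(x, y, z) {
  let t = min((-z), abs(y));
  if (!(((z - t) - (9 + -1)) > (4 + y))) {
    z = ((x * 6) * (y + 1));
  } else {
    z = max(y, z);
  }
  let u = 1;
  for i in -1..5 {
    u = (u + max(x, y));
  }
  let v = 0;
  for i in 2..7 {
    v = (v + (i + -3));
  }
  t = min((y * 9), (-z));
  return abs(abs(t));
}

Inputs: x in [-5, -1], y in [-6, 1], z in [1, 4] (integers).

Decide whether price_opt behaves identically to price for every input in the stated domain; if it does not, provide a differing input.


Side by side, the visible changes include: boolean connective usage differs.
Spot check at x=-4, y=-6, z=1 — price: t := -1 | (((z - t) - (9 + -1)) > (4 + y)): false | z := 120 | u := 1 | iter i=-1: | u := -3 | iter i=0: | u := -7 | iter i=1: | u := -11 | iter i=2: | u := -15 | iter i=3: | u := -19 | iter i=4: | u := -23 | v := 0 | iter i=2: | v := -1 | iter i=3: | v := -1 | iter i=4: | v := 0 | iter i=5: | v := 2 | iter i=6: | v := 5 | t := -120 | result 120. price_opt: t := -1 | (!(((z - t) - (9 + -1)) > (4 + y))): true | z := 120 | u := 1 | iter i=-1: | u := -3 | iter i=0: | u := -7 | iter i=1: | u := -11 | iter i=2: | u := -15 | iter i=3: | u := -19 | iter i=4: | u := -23 | v := 0 | iter i=2: | v := -1 | iter i=3: | v := -1 | iter i=4: | v := 0 | iter i=5: | v := 2 | iter i=6: | v := 5 | t := -120 | result 120. Both give 120.
Sweeping the whole domain (160 inputs) finds no disagreement.
verdict: equivalent


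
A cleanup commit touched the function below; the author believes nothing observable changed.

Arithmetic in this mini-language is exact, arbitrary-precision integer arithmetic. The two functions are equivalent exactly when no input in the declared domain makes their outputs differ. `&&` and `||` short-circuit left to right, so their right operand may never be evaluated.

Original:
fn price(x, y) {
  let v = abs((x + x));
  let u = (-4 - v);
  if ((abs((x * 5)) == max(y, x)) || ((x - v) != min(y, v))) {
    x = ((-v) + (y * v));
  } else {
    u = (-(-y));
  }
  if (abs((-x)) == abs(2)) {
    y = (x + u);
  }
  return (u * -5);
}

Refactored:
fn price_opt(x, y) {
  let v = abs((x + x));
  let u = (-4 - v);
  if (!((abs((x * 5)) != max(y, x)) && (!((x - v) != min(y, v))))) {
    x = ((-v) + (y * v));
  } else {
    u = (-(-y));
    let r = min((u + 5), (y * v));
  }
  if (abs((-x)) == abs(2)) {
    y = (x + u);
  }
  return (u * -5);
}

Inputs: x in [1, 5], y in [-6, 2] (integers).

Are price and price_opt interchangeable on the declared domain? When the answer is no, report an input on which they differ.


Side by side, the visible changes include: comparison usage differs, plus arithmetic usage differs, plus boolean connective usage differs, plus local variable names differ, plus constant usage differs, plus min/max/abs usage differs, plus statement counts differ.
As a probe, take x=5, y=1: price runs v becomes 10; next u becomes -14; next ((abs((x * 5)) == max(y, x)) || ((x - v) != min(y, v))) evaluates to true; next x becomes 0; next (abs((-x)) == abs(2)) evaluates to false; next final value 70; price_opt runs v becomes 10; next u becomes -14; next (!((abs((x * 5)) != max(y, x)) && (!((x - v) != min(y, v))))) evaluates to true; next x becomes 0; next (abs((-x)) == abs(2)) evaluates to false; next final value 70; both end at 70.
Across all 45 domain points the two functions coincide.
verdict: equivalent


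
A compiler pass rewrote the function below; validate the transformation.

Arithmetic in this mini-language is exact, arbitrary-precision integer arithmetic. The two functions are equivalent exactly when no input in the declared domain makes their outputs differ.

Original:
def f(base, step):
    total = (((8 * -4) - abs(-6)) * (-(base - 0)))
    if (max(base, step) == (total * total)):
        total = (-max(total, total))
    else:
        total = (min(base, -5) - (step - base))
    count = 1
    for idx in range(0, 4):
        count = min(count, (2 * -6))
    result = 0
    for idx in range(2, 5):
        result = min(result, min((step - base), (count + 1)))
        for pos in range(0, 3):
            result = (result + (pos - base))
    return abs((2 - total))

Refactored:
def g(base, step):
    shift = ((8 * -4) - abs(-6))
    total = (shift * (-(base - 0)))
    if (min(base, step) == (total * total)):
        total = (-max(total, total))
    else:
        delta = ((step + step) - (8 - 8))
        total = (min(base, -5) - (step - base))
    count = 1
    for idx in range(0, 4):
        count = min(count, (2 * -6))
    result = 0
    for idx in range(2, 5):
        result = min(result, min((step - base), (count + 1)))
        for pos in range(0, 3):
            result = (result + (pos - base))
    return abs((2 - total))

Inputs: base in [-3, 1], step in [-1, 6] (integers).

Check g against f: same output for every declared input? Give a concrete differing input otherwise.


These are not equivalent — on base=0, step=-1 the outputs split (2 vs 6).
f: total=0, then (max(base, step) == (total * total)) is true, then total=0, then count=1, then (idx=0), then count=-12, then (idx=1), then count=-12, then (idx=2), then count=-12, then (idx=3), then count=-12, then result=0, then (idx=2), then result=-11, then (pos=0), then result=-11, then (pos=1), then result=-10, then (pos=2), then result=-8, then (idx=3), then result=-11, then (pos=0), then result=-11, then (pos=1), then result=-10, then (pos=2), then result=-8, then (idx=4), then result=-11, then (pos=0), then result=-11, then (pos=1), then result=-10, then (pos=2), then result=-8, then returns 2
g: shift=-38, then total=0, then (min(base, step) == (total * total)) is false, then delta=-2, then total=-4, then count=1, then (idx=0), then count=-12, then (idx=1), then count=-12, then (idx=2), then count=-12, then (idx=3), then count=-12, then result=0, then (idx=2), then result=-11, then (pos=0), then result=-11, then (pos=1), then result=-10, then (pos=2), then result=-8, then (idx=3), then result=-11, then (pos=0), then result=-11, then (pos=1), then result=-10, then (pos=2), then result=-8, then (idx=4), then result=-11, then (pos=0), then result=-11, then (pos=1), then result=-10, then (pos=2), then result=-8, then returns 6
verdict: not equivalent; witness: base=0, step=-1


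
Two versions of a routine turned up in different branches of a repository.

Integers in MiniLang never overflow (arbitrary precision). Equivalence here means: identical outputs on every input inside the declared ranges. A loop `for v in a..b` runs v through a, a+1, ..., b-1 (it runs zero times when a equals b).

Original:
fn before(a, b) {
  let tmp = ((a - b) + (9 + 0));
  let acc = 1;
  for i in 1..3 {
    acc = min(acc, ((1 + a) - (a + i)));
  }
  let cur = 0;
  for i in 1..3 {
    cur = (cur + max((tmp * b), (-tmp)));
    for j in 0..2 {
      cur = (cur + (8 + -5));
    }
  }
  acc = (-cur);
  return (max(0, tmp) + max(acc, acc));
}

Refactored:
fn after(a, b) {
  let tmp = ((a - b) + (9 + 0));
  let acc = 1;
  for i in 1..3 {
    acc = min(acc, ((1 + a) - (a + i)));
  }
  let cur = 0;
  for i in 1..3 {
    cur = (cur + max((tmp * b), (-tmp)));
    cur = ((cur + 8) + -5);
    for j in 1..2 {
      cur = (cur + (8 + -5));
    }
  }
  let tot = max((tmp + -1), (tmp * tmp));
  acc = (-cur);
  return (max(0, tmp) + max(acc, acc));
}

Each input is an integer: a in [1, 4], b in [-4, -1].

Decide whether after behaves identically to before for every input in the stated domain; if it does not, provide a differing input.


This is a faithful refactor — loop structure differs; local variable names differ; arithmetic usage differs; min/max/abs usage differs; constant usage differs; statement counts differ, but the computed results match everywhere.
One worked example (a=2, b=-1) — before: tmp := 12 | acc := 1 | iter i=1: | acc := 0 | iter i=2: | acc := -1 | cur := 0 | iter i=1: | cur := -12 | iter j=0: | cur := -9 | iter j=1: | cur := -6 | iter i=2: | cur := -18 | iter j=0: | cur := -15 | iter j=1: | cur := -12 | acc := 12 | result 24; after: tmp := 12 | acc := 1 | iter i=1: | acc := 0 | iter i=2: | acc := -1 | cur := 0 | iter i=1: | cur := -12 | cur := -9 | iter j=1: | cur := -6 | iter i=2: | cur := -18 | cur := -15 | iter j=1: | cur := -12 | tot := 144 | acc := 12 | result 24; agreement on 24.
Checked all 16 inputs in the declared domain: the outputs agree on every one.
verdict: equivalent


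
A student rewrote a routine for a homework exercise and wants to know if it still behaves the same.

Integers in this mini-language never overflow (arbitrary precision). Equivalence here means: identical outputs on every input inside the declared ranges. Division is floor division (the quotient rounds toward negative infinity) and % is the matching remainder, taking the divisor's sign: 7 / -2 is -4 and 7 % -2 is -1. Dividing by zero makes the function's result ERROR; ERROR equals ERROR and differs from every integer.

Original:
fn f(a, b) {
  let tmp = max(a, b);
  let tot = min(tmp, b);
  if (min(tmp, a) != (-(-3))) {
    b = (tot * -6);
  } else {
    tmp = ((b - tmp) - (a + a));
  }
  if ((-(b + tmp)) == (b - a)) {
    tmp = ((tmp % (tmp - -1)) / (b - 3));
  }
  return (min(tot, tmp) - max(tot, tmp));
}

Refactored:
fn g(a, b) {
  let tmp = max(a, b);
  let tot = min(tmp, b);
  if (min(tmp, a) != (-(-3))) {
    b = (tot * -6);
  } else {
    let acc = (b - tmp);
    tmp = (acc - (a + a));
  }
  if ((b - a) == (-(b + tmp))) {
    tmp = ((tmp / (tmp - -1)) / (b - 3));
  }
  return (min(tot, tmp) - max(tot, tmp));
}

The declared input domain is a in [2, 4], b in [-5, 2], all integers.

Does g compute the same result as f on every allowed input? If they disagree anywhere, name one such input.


These are not equivalent — on a=2, b=0 the outputs split (-1 vs 0).
f: tmp := 2 | tot := 0 | (min(tmp, a) != (-(-3))): true | b := 0 | ((-(b + tmp)) == (b - a)): true | tmp := -1 | result -1
g: tmp := 2 | tot := 0 | (min(tmp, a) != (-(-3))): true | b := 0 | ((b - a) == (-(b + tmp))): true | tmp := 0 | result 0
verdict: not equivalent; witness: a=2, b=0


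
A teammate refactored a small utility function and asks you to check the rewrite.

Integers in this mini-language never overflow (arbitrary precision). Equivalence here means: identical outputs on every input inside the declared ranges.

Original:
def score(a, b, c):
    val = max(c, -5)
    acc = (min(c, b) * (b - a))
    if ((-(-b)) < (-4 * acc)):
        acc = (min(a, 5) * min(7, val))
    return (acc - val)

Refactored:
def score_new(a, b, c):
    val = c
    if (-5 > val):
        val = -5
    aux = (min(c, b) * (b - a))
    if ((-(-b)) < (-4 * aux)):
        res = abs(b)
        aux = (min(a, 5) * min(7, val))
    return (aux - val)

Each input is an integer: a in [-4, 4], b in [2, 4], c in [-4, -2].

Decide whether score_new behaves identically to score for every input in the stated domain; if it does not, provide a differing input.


The two are interchangeable: constant usage differs, plus branching structure differs, plus min/max/abs usage differs, plus comparison usage differs, plus statement counts differ, plus local variable names differ, and every declared input agrees.
As a probe, take a=-2, b=2, c=-4: score runs val=-4, then acc=-16, then ((-(-b)) < (-4 * acc)) is true, then acc=8, then returns 12; score_new runs val=-4, then (-5 > val) is false, then aux=-16, then ((-(-b)) < (-4 * aux)) is true, then res=2, then aux=8, then returns 12; both end at 12.
Every one of the 81 inputs gives matching results.
verdict: equivalent


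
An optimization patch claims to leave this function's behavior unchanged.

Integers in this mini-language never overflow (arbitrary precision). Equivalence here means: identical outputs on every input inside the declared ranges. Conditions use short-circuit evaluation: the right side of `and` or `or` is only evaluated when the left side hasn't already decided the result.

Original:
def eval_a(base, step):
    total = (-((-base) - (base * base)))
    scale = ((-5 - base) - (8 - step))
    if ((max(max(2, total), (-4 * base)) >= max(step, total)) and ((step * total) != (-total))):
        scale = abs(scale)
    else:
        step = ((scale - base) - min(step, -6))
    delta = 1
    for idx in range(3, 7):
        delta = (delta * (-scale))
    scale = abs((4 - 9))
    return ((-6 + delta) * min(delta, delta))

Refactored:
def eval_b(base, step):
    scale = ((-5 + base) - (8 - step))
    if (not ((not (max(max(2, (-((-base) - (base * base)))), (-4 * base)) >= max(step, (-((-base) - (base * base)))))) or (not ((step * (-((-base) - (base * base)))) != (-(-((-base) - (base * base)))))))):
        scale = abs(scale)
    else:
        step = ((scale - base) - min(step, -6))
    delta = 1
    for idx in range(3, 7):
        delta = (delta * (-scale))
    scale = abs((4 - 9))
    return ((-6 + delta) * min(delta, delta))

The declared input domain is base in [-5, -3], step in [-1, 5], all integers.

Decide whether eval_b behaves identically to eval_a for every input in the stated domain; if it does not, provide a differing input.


The rewrite breaks on base=-5, step=-1, where the results are 43007355 and 16982781115.
eval_a: total := 20 | scale := -9 | ((max(max(2, total), (-4 * base)) >= max(step, total)) and ((step * total) != (-total))): false | step := 2 | delta := 1 | iter idx=3: | delta := 9 | iter idx=4: | delta := 81 | iter idx=5: | delta := 729 | iter idx=6: | delta := 6561 | scale := 5 | result 43007355
eval_b: scale := -19 | (not ((not (max(max(2, (-((-base) - (base * base)))), (-4 * base)) >= max(step, (-((-base) - (base * base)))))) or (not ((step * (-((-base) - (base * base)))) != (-(-((-base) - (base * base)))))))): false | step := -8 | delta := 1 | iter idx=3: | delta := 19 | iter idx=4: | delta := 361 | iter idx=5: | delta := 6859 | iter idx=6: | delta := 130321 | scale := 5 | result 16982781115
verdict: not equivalent; witness: base=-5, step=-1


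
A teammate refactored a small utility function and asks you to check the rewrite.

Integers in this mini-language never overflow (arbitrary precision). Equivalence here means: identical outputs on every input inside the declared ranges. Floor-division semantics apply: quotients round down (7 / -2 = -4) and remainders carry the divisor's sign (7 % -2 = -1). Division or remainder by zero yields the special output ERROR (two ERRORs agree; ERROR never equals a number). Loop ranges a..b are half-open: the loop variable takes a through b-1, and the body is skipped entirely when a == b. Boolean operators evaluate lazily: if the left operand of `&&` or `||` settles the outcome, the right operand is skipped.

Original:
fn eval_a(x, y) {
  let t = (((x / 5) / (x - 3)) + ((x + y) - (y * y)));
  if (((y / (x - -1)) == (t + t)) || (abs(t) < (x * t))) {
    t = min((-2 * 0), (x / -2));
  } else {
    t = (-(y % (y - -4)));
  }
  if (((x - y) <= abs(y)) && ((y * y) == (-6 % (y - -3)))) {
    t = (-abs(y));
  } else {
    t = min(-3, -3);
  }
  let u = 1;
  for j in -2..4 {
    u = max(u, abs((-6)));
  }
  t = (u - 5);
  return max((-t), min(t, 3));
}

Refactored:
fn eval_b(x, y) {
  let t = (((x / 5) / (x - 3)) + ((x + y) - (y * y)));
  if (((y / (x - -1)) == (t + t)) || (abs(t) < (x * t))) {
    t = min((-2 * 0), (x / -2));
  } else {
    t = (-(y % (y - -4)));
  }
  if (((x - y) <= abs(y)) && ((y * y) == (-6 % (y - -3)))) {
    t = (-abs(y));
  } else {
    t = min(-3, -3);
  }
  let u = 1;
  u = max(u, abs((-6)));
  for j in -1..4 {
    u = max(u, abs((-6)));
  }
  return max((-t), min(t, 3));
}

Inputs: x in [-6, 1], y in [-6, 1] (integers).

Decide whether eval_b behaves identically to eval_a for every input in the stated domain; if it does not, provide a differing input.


These are not equivalent — on x=-6, y=-6 the outputs split (1 vs 3).
eval_a: t=-48, then (((y / (x - -1)) == (t + t)) || (abs(t) < (x * t))) is true, then t=0, then (((x - y) <= abs(y)) && ((y * y) == (-6 % (y - -3)))) is false, then t=-3, then u=1, then (j=-2), then u=6, then (j=-1), then u=6, then (j=0), then u=6, then (j=1), then u=6, then (j=2), then u=6, then (j=3), then u=6, then t=1, then returns 1
eval_b: t=-48, then (((y / (x - -1)) == (t + t)) || (abs(t) < (x * t))) is true, then t=0, then (((x - y) <= abs(y)) && ((y * y) == (-6 % (y - -3)))) is false, then t=-3, then u=1, then u=6, then (j=-1), then u=6, then (j=0), then u=6, then (j=1), then u=6, then (j=2), then u=6, then (j=3), then u=6, then returns 3
verdict: not equivalent; witness: x=-6, y=-6


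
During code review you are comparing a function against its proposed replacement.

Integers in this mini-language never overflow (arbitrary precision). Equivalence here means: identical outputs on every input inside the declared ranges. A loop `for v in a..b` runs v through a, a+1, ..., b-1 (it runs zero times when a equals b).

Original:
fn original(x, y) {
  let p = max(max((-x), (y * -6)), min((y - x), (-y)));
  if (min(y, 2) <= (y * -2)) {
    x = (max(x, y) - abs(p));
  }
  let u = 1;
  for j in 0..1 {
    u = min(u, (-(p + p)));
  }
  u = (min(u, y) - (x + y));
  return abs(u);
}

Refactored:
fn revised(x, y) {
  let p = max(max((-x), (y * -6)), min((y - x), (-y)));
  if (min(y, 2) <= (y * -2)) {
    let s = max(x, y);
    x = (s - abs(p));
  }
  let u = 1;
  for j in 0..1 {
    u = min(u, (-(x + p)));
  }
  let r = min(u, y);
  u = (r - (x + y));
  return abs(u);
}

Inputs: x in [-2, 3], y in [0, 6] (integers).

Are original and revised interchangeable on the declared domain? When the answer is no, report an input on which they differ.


x=-2, y=1 yields 3 from original but 1 from revised.
verdict: not equivalent; witness: x=-2, y=1


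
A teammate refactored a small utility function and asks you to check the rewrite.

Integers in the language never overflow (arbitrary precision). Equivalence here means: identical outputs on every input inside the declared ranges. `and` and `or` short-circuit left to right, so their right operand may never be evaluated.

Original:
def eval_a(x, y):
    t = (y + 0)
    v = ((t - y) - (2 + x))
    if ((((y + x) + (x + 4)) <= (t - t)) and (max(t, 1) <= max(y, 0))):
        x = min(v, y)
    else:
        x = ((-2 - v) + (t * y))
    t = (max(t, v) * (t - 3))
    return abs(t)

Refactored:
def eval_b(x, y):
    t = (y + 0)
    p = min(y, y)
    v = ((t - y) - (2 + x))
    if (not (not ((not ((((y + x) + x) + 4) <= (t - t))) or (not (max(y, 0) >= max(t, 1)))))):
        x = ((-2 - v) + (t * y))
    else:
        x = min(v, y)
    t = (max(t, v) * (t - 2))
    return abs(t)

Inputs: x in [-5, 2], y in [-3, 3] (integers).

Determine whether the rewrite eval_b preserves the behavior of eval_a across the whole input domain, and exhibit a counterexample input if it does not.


Evaluate both at x=-5, y=-3.
eval_a: t becomes -3; next v becomes 3; next ((((y + x) + (x + 4)) <= (t - t)) and (max(t, 1) <= max(y, 0))) evaluates to false; next x becomes 4; next t becomes -18; next final value 18
eval_b: t becomes -3; next p becomes -3; next v becomes 3; next (not (not ((not ((((y + x) + x) + 4) <= (t - t))) or (not (max(y, 0) >= max(t, 1)))))) evaluates to true; next x becomes 4; next t becomes -15; next final value 15
18 vs 15 — the two versions disagree here.
verdict: not equivalent; witness: x=-5, y=-3


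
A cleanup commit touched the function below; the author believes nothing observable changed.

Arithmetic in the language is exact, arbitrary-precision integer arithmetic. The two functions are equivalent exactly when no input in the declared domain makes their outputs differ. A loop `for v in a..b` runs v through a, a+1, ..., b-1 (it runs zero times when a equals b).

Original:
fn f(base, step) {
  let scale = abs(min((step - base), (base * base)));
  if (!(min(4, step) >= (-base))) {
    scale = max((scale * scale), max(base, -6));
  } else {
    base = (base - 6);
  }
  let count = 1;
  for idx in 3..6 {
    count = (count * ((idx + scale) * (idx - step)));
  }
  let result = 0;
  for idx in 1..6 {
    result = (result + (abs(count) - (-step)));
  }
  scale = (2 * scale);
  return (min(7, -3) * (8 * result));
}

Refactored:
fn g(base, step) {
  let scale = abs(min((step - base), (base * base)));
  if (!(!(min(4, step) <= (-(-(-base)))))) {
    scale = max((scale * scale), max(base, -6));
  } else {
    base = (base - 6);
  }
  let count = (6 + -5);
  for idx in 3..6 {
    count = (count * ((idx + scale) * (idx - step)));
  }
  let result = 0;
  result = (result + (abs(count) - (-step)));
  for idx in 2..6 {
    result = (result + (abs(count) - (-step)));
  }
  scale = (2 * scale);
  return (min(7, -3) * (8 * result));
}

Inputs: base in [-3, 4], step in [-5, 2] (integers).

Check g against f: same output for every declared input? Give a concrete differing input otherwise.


At base=-2, step=2: f gives -363120, g gives -5745840.
verdict: not equivalent; witness: base=-2, step=2


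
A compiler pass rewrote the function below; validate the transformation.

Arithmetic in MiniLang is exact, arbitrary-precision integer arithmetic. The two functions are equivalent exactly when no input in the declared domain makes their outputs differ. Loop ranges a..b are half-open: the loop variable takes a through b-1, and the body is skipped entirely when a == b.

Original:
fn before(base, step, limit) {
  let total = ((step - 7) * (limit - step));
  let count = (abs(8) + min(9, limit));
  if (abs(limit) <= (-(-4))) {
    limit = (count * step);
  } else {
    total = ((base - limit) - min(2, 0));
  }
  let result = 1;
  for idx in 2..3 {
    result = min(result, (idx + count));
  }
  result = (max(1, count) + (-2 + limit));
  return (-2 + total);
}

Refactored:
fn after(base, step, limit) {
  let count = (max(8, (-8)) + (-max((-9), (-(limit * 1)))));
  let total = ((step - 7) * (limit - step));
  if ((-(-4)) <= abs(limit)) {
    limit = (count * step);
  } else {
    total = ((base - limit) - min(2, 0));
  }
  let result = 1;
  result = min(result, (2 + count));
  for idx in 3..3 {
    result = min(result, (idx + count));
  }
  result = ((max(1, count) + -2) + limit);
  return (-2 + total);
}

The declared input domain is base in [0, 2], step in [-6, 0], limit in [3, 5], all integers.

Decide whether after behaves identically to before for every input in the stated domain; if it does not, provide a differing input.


Not equivalent: base=0, step=-6, limit=3 separates them (-119 vs -5).
before: total becomes -117; next count becomes 11; next (abs(limit) <= (-(-4))) evaluates to true; next limit becomes -66; next result becomes 1; next at idx=2:; next result becomes 1; next result becomes -57; next final value -119
after: count becomes 11; next total becomes -117; next ((-(-4)) <= abs(limit)) evaluates to false; next total becomes -3; next result becomes 1; next result becomes 1; next idx never enters its loop body; next result becomes 12; next final value -5
verdict: not equivalent; witness: base=0, step=-6, limit=3


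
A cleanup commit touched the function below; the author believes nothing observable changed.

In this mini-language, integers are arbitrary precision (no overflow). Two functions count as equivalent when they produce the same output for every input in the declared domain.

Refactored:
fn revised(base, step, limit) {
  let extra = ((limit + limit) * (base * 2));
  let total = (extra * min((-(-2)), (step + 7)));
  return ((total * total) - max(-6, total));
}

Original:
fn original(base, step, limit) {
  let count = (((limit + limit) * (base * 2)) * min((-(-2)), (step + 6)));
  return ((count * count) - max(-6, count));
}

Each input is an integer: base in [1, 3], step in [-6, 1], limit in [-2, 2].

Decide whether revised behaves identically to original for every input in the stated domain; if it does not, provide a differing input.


Take base=1, step=-6, limit=-2.
original: count=0, then returns 0
revised: extra=-8, then total=-8, then returns 70
0 != 70, so the rewrite changes behavior.
verdict: not equivalent; witness: base=1, step=-6, limit=-2


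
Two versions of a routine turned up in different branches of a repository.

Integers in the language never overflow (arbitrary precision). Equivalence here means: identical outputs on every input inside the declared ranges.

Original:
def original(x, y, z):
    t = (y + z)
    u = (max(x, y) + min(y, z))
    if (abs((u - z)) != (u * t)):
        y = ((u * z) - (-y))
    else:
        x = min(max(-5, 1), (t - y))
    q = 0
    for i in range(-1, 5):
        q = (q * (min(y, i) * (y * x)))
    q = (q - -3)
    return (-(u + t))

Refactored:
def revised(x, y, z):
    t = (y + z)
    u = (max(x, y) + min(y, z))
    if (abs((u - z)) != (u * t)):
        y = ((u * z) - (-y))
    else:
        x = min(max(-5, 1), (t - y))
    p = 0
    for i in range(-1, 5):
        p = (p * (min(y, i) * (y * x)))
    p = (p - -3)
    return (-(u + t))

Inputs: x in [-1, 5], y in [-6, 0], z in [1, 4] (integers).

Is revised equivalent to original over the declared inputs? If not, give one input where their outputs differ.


The two versions differ — the changes include local variable names differ.
One worked example (x=3, y=-2, z=2) — original: t becomes 0; next u becomes 1; next (abs((u - z)) != (u * t)) evaluates to true; next y becomes 0; next q becomes 0; next at i=-1:; next q becomes 0; next at i=0:; next q becomes 0; next at i=1:; next q becomes 0; next at i=2:; next q becomes 0; next at i=3:; next q becomes 0; next at i=4:; next q becomes 0; next q becomes 3; next final value -1; revised: t becomes 0; next u becomes 1; next (abs((u - z)) != (u * t)) evaluates to true; next y becomes 0; next p becomes 0; next at i=-1:; next p becomes 0; next at i=0:; next p becomes 0; next at i=1:; next p becomes 0; next at i=2:; next p becomes 0; next at i=3:; next p becomes 0; next at i=4:; next p becomes 0; next p becomes 3; next final value -1; agreement on -1.
Sweeping the whole domain (196 inputs) finds no disagreement.
verdict: equivalent
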